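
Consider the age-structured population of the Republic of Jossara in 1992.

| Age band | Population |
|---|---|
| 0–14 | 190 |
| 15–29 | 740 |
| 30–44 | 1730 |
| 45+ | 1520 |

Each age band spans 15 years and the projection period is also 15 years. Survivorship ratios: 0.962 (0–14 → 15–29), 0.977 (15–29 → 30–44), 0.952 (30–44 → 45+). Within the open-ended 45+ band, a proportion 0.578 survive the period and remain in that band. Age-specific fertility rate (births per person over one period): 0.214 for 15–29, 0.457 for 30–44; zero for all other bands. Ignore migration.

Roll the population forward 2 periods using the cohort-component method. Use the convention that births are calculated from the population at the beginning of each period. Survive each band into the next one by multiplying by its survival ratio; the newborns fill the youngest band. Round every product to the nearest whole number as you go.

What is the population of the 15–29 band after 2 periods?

[period 1]
Births: 740 * 0.214 = 158  |  1730 * 0.457 = 791 → 949
15–29: 190 * 0.962 = 183
30–44: 740 * 0.977 = 723
45+: 1730 * 0.952 + 1520 * 0.578 = 1647 + 879 = 2526
End of period: [949, 183, 723, 2526]
[period 2]
Births: 183 * 0.214 = 39  |  723 * 0.457 = 330 → 369
15–29: 949 * 0.962 = 913
30–44: 183 * 0.977 = 179
45+: 723 * 0.952 + 2526 * 0.578 = 688 + 1460 = 2148
End of period: [369, 913, 179, 2148]

913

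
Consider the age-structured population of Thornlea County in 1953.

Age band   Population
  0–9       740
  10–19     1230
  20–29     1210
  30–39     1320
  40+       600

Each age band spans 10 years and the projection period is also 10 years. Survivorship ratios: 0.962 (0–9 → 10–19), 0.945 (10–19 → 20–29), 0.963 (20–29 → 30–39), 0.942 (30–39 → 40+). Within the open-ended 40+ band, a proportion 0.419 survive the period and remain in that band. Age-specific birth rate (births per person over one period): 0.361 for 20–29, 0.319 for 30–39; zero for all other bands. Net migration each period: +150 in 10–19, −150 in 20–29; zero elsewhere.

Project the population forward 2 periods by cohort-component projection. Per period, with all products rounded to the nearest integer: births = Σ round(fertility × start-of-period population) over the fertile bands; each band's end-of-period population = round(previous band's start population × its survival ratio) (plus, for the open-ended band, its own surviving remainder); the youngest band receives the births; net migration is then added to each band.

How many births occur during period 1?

Let band 1 be 0–9 through band 5 = 40+.
Period 1:
Births: 1210 * 0.361 = 437  |  1320 * 0.319 = 421 → total 858
Band 2: 740 * 0.962 = 712
Band 3: 1230 * 0.945 = 1162
Band 4: 1210 * 0.963 = 1165
Band 5: 1320 * 0.942 + 600 * 0.419 = 1243 + 251 = 1494
Net migration: Band 2 + 150 → 862; Band 3 − 150 → 1012
End of period: [858, 862, 1012, 1165, 1494]

858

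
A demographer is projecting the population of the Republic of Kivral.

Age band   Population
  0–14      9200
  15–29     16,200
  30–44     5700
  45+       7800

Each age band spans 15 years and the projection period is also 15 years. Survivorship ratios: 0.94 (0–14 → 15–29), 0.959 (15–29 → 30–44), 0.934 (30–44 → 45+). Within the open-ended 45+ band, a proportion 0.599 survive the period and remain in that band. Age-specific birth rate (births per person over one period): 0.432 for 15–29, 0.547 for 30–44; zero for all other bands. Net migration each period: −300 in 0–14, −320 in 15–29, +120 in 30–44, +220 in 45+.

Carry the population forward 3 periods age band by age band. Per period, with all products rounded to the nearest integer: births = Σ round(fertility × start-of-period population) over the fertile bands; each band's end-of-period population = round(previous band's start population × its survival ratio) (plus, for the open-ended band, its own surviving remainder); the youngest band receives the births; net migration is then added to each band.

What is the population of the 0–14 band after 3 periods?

Period 1.
Births: 16200 × 0.432 = 6998  |  5700 × 0.547 = 3118 ⇒ total 10116
15–29: 9200 × 0.94 = 8648
30–44: 16200 × 0.959 = 15536
45+: 5700 × 0.934 + 7800 × 0.599 = 5324 + 4672 = 9996
Net migration: 0–14 − 300 → 9816; 15–29 − 320 → 8328; 30–44 + 120 → 15656; 45+ + 220 → 10216
End of period: [9816, 8328, 15656, 10216]
Period 2.
Births: 8328 × 0.432 = 3598  |  15656 × 0.547 = 8564 ⇒ total 12162
15–29: 9816 × 0.94 = 9227
30–44: 8328 × 0.959 = 7987
45+: 15656 × 0.934 + 10216 × 0.599 = 14623 + 6119 = 20742
Net migration: 0–14 − 300 → 11862; 15–29 − 320 → 8907; 30–44 + 120 → 8107; 45+ + 220 → 20962
End of period: [11862, 8907, 8107, 20962]
Period 3.
Births: 8907 × 0.432 = 3848  |  8107 × 0.547 = 4435 ⇒ total 8283
15–29: 11862 × 0.94 = 11150
30–44: 8907 × 0.959 = 8542
45+: 8107 × 0.934 + 20962 × 0.599 = 7572 + 12556 = 20128
Net migration: 0–14 − 300 → 7983; 15–29 − 320 → 10830; 30–44 + 120 → 8662; 45+ + 220 → 20348
End of period: [7983, 10830, 8662, 20348]

7983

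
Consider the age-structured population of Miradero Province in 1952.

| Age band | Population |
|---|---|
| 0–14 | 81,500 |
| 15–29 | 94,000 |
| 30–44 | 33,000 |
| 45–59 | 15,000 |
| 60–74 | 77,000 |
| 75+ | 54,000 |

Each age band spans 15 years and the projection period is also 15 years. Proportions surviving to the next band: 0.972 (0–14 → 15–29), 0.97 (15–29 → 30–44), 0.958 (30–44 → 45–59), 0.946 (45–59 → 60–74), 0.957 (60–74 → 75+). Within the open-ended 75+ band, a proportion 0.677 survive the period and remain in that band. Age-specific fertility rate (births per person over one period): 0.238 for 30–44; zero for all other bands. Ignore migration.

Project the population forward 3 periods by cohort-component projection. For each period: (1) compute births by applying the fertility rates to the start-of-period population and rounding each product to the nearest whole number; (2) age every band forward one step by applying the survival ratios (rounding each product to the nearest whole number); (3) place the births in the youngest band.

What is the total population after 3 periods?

Period 1.
Births: 33000 * 0.238 = 7854
15–29: 81500 * 0.972 = 79218
30–44: 94000 * 0.97 = 91180
45–59: 33000 * 0.958 = 31614
60–74: 15000 * 0.946 = 14190
75+: 77000 * 0.957 + 54000 * 0.677 = 73689 + 36558 = 110247
Giving 7854 / 79218 / 91180 / 31614 / 14190 / 110247.
Period 2.
Births: 91180 * 0.238 = 21701
15–29: 7854 * 0.972 = 7634
30–44: 79218 * 0.97 = 76841
45–59: 91180 * 0.958 = 87350
60–74: 31614 * 0.946 = 29907
75+: 14190 * 0.957 + 110247 * 0.677 = 13580 + 74637 = 88217
Giving 21701 / 7634 / 76841 / 87350 / 29907 / 88217.
Period 3.
Births: 76841 * 0.238 = 18288
15–29: 21701 * 0.972 = 21093
30–44: 7634 * 0.97 = 7405
45–59: 76841 * 0.958 = 73614
60–74: 87350 * 0.946 = 82633
75+: 29907 * 0.957 + 88217 * 0.677 = 28621 + 59723 = 88344
Giving 18288 / 21093 / 7405 / 73614 / 82633 / 88344.
Total after period 3: 18288 + 21093 + 7405 + 73614 + 82633 + 88344 = 291377

291377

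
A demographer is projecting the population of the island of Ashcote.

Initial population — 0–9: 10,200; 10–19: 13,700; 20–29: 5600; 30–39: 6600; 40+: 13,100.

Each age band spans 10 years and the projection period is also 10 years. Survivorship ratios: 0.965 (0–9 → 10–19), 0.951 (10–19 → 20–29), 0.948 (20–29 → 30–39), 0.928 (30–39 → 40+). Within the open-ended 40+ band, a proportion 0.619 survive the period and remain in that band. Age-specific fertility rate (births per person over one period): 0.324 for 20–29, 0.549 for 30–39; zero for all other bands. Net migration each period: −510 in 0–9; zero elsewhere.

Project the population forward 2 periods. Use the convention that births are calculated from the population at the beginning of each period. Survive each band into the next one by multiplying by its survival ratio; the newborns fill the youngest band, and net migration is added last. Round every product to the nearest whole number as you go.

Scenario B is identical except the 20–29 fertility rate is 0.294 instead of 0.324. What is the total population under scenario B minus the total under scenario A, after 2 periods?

— Period 1 —
Births: 5600 × 0.324 = 1814 ; 6600 × 0.549 = 3623 → total 5437
10–19: 10200 × 0.965 = 9843
20–29: 13700 × 0.951 = 13029
30–39: 5600 × 0.948 = 5309
40+: 6600 × 0.928 + 13100 × 0.619 = 6125 + 8109 = 14234
Net migration: 0–9 − 510 → 4927
End of period: [4927, 9843, 13029, 5309, 14234]
— Period 2 —
Births: 13029 × 0.324 = 4221 ; 5309 × 0.549 = 2915 → total 7136
10–19: 4927 × 0.965 = 4755
20–29: 9843 × 0.951 = 9361
30–39: 13029 × 0.948 = 12351
40+: 5309 × 0.928 + 14234 × 0.619 = 4927 + 8811 = 13738
Net migration: 0–9 − 510 → 6626
End of period: [6626, 4755, 9361, 12351, 13738]
Scenario A total after 2 periods: 46831
Scenario B projection —
— Period 1 —
Births: 5600 × 0.294 = 1646 ; 6600 × 0.549 = 3623 → total 5269
10–19: 10200 × 0.965 = 9843
20–29: 13700 × 0.951 = 13029
30–39: 5600 × 0.948 = 5309
40+: 6600 × 0.928 + 13100 × 0.619 = 6125 + 8109 = 14234
Net migration: 0–9 − 510 → 4759
End of period: [4759, 9843, 13029, 5309, 14234]
— Period 2 —
Births: 13029 × 0.294 = 3831 ; 5309 × 0.549 = 2915 → total 6746
10–19: 4759 × 0.965 = 4592
20–29: 9843 × 0.951 = 9361
30–39: 13029 × 0.948 = 12351
40+: 5309 × 0.928 + 14234 × 0.619 = 4927 + 8811 = 13738
Net migration: 0–9 − 510 → 6236
End of period: [6236, 4592, 9361, 12351, 13738]
Scenario B total after 2 periods: 46278
Difference B − A = 46278 − 46831 = -553

-553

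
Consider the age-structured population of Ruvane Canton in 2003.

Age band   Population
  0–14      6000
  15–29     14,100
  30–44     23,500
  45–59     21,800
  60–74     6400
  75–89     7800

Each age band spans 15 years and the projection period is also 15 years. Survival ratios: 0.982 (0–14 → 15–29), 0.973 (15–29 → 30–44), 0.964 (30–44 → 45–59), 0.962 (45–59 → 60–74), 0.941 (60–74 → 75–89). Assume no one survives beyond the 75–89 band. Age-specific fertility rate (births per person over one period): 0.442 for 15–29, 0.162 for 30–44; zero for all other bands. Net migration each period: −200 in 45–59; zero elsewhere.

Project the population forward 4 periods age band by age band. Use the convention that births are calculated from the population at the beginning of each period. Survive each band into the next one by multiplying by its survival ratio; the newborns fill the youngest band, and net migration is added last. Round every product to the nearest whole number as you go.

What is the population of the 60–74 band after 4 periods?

Call the groups 1 to 6, youngest first.
Period 1:
Births: 14100 * 0.442 = 6232 ; 23500 * 0.162 = 3807 — total 10039
Group 2: 6000 * 0.982 = 5892
Group 3: 14100 * 0.973 = 13719
Group 4: 23500 * 0.964 = 22654
Group 5: 21800 * 0.962 = 20972
Group 6: 6400 * 0.941 = 6022
Net migration: Group 4 − 200 → 22454
Population now: 0–14=10039, 15–29=5892, 30–44=13719, 45–59=22454, 60–74=20972, 75–89=6022
Period 2:
Births: 5892 * 0.442 = 2604 ; 13719 * 0.162 = 2222 — total 4826
Group 2: 10039 * 0.982 = 9858
Group 3: 5892 * 0.973 = 5733
Group 4: 13719 * 0.964 = 13225
Group 5: 22454 * 0.962 = 21601
Group 6: 20972 * 0.941 = 19735
Net migration: Group 4 − 200 → 13025
Population now: 0–14=4826, 15–29=9858, 30–44=5733, 45–59=13025, 60–74=21601, 75–89=19735
Period 3:
Births: 9858 * 0.442 = 4357 ; 5733 * 0.162 = 929 — total 5286
Group 2: 4826 * 0.982 = 4739
Group 3: 9858 * 0.973 = 9592
Group 4: 5733 * 0.964 = 5527
Group 5: 13025 * 0.962 = 12530
Group 6: 21601 * 0.941 = 20327
Net migration: Group 4 − 200 → 5327
Population now: 0–14=5286, 15–29=4739, 30–44=9592, 45–59=5327, 60–74=12530, 75–89=20327
Period 4:
Births: 4739 * 0.442 = 2095 ; 9592 * 0.162 = 1554 — total 3649
Group 2: 5286 * 0.982 = 5191
Group 3: 4739 * 0.973 = 4611
Group 4: 9592 * 0.964 = 9247
Group 5: 5327 * 0.962 = 5125
Group 6: 12530 * 0.941 = 11791
Net migration: Group 4 − 200 → 9047
Population now: 0–14=3649, 15–29=5191, 30–44=4611, 45–59=9047, 60–74=5125, 75–89=11791

5125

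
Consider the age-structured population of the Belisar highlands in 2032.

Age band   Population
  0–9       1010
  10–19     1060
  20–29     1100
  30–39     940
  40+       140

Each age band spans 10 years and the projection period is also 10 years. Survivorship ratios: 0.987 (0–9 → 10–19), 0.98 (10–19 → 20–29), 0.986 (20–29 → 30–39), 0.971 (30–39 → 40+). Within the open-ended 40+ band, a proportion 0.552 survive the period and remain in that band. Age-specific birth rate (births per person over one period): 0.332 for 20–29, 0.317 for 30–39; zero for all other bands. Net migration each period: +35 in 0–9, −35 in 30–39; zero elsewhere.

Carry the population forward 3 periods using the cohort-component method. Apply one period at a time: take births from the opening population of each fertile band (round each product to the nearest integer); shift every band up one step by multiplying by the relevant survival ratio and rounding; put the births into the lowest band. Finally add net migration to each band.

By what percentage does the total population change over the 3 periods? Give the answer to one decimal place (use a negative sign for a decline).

(Bands numbered youngest = 1 to oldest = 5.)
— Period 1 —
Births: 1100 × 0.332 = 365 ; 940 × 0.317 = 298 → 663
Band 2: 1010 × 0.987 = 997
Band 3: 1060 × 0.98 = 1039
Band 4: 1100 × 0.986 = 1085
Band 5: 940 × 0.971 + 140 × 0.552 = 913 + 77 = 990
Net migration: Band 1 + 35 → 698; Band 4 − 35 → 1050
→ [698, 997, 1039, 1050, 990]
— Period 2 —
Births: 1039 × 0.332 = 345 ; 1050 × 0.317 = 333 → 678
Band 2: 698 × 0.987 = 689
Band 3: 997 × 0.98 = 977
Band 4: 1039 × 0.986 = 1024
Band 5: 1050 × 0.971 + 990 × 0.552 = 1020 + 546 = 1566
Net migration: Band 1 + 35 → 713; Band 4 − 35 → 989
→ [713, 689, 977, 989, 1566]
— Period 3 —
Births: 977 × 0.332 = 324 ; 989 × 0.317 = 314 → 638
Band 2: 713 × 0.987 = 704
Band 3: 689 × 0.98 = 675
Band 4: 977 × 0.986 = 963
Band 5: 989 × 0.971 + 1566 × 0.552 = 960 + 864 = 1824
Net migration: Band 1 + 35 → 673; Band 4 − 35 → 928
→ [673, 704, 675, 928, 1824]
Total: 4250 → 4804; change = 554; percentage change = 13.0%

13.0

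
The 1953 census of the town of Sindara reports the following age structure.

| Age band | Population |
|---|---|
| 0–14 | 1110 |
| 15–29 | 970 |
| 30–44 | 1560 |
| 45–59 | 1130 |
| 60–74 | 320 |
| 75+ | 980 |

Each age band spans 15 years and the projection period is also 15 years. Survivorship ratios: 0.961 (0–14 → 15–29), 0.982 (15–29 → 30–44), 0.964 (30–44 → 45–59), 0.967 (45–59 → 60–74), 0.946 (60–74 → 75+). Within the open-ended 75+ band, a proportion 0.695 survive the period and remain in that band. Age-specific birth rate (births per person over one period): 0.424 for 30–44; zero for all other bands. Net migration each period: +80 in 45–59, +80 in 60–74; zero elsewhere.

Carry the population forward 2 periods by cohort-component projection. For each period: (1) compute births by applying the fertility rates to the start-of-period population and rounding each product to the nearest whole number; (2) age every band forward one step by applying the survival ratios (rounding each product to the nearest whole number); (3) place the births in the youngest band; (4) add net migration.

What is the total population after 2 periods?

6492

[period 1]
Births: 1560 * 0.424 = 661
15–29: 1110 * 0.961 = 1067
30–44: 970 * 0.982 = 953
45–59: 1560 * 0.964 = 1504
60–74: 1130 * 0.967 = 1093
75+: 320 * 0.946 + 980 * 0.695 = 303 + 681 = 984
Net migration: 45–59 + 80 → 1584; 60–74 + 80 → 1173
→ [661, 1067, 953, 1584, 1173, 984]
[period 2]
Births: 953 * 0.424 = 404
15–29: 661 * 0.961 = 635
30–44: 1067 * 0.982 = 1048
45–59: 953 * 0.964 = 919
60–74: 1584 * 0.967 = 1532
75+: 1173 * 0.946 + 984 * 0.695 = 1110 + 684 = 1794
Net migration: 45–59 + 80 → 999; 60–74 + 80 → 1612
→ [404, 635, 1048, 999, 1612, 1794]
Total after period 2: 404 + 635 + 1048 + 999 + 1612 + 1794 = 6492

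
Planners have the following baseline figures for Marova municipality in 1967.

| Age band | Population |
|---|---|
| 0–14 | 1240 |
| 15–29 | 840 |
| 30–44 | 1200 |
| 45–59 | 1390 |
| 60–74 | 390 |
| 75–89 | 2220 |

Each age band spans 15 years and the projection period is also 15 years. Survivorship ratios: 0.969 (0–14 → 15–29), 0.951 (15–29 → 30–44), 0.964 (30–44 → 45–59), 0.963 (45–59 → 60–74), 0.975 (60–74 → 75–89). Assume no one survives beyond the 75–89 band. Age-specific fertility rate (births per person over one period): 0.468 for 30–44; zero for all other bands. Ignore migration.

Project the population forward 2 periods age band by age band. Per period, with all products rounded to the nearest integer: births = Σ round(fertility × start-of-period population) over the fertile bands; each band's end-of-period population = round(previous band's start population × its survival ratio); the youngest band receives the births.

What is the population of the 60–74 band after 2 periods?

1114

Let group 1 be 0–14 through group 6 = 75–89.
— Period 1 —
Births: 1200 × 0.468 = 562
Group 2: 1240 × 0.969 = 1202
Group 3: 840 × 0.951 = 799
Group 4: 1200 × 0.964 = 1157
Group 5: 1390 × 0.963 = 1339
Group 6: 390 × 0.975 = 380
→ [562, 1202, 799, 1157, 1339, 380]
— Period 2 —
Births: 799 × 0.468 = 374
Group 2: 562 × 0.969 = 545
Group 3: 1202 × 0.951 = 1143
Group 4: 799 × 0.964 = 770
Group 5: 1157 × 0.963 = 1114
Group 6: 1339 × 0.975 = 1306
→ [374, 545, 1143, 770, 1114, 1306]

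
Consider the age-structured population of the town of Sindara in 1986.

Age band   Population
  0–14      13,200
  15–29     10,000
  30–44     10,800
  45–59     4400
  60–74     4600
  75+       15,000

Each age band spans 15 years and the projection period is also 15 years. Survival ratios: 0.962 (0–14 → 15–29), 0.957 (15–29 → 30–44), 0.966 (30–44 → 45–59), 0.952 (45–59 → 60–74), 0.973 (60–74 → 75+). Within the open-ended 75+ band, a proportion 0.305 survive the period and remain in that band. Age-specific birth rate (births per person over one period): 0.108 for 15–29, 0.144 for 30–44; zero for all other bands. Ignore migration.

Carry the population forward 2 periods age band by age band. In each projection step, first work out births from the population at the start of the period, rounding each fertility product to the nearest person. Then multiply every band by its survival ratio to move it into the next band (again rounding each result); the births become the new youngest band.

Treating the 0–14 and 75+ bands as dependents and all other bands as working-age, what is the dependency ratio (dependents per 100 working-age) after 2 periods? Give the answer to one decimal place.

28.3

[period 1]
Births: 10000 × 0.108 = 1080, 10800 × 0.144 = 1555 → 2635
15–29: 13200 × 0.962 = 12698
30–44: 10000 × 0.957 = 9570
45–59: 10800 × 0.966 = 10433
60–74: 4400 × 0.952 = 4189
75+: 4600 × 0.973 + 15000 × 0.305 = 4476 + 4575 = 9051
End of period: [2635, 12698, 9570, 10433, 4189, 9051]
[period 2]
Births: 12698 × 0.108 = 1371, 9570 × 0.144 = 1378 → 2749
15–29: 2635 × 0.962 = 2535
30–44: 12698 × 0.957 = 12152
45–59: 9570 × 0.966 = 9245
60–74: 10433 × 0.952 = 9932
75+: 4189 × 0.973 + 9051 × 0.305 = 4076 + 2761 = 6837
End of period: [2749, 2535, 12152, 9245, 9932, 6837]
Dependents (band 0–14 + band 75+) = 2749 + 6837 = 9586; working-age = 33864; ratio = 9586/33864 × 100 = 28.3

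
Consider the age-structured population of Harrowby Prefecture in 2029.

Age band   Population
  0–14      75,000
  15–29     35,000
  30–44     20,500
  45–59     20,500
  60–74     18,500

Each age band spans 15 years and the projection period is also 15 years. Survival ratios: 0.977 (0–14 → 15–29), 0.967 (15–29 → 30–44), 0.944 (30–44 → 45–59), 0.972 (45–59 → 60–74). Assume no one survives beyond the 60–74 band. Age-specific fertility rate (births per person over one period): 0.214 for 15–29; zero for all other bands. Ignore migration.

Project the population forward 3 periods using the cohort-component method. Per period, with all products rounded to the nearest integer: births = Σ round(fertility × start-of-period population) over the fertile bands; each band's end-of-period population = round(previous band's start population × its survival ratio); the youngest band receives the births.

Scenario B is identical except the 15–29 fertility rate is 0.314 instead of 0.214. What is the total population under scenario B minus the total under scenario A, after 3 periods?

12270

— Period 1 —
Births: 35000 × 0.214 = 7490
15–29: 75000 × 0.977 = 73275
30–44: 35000 × 0.967 = 33845
45–59: 20500 × 0.944 = 19352
60–74: 20500 × 0.972 = 19926
→ [7490, 73275, 33845, 19352, 19926]
— Period 2 —
Births: 73275 × 0.214 = 15681
15–29: 7490 × 0.977 = 7318
30–44: 73275 × 0.967 = 70857
45–59: 33845 × 0.944 = 31950
60–74: 19352 × 0.972 = 18810
→ [15681, 7318, 70857, 31950, 18810]
— Period 3 —
Births: 7318 × 0.214 = 1566
15–29: 15681 × 0.977 = 15320
30–44: 7318 × 0.967 = 7077
45–59: 70857 × 0.944 = 66889
60–74: 31950 × 0.972 = 31055
→ [1566, 15320, 7077, 66889, 31055]
Scenario A total after 3 periods: 121907
Scenario B projection —
— Period 1 —
Births: 35000 × 0.314 = 10990
15–29: 75000 × 0.977 = 73275
30–44: 35000 × 0.967 = 33845
45–59: 20500 × 0.944 = 19352
60–74: 20500 × 0.972 = 19926
→ [10990, 73275, 33845, 19352, 19926]
— Period 2 —
Births: 73275 × 0.314 = 23008
15–29: 10990 × 0.977 = 10737
30–44: 73275 × 0.967 = 70857
45–59: 33845 × 0.944 = 31950
60–74: 19352 × 0.972 = 18810
→ [23008, 10737, 70857, 31950, 18810]
— Period 3 —
Births: 10737 × 0.314 = 3371
15–29: 23008 × 0.977 = 22479
30–44: 10737 × 0.967 = 10383
45–59: 70857 × 0.944 = 66889
60–74: 31950 × 0.972 = 31055
→ [3371, 22479, 10383, 66889, 31055]
Scenario B total after 3 periods: 134177
Difference B − A = 134177 − 121907 = 12270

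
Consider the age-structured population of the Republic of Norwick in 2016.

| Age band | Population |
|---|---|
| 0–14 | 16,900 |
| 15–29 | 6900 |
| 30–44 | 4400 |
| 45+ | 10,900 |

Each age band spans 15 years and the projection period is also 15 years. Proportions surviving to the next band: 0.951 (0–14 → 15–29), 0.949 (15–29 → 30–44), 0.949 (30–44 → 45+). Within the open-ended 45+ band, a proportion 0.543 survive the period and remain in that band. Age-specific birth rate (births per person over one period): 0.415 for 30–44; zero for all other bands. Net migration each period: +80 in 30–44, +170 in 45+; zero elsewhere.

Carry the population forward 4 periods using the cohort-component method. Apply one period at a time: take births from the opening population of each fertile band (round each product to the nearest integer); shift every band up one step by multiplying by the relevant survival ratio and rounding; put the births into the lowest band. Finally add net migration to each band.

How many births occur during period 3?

6363

After projecting period 1:
Births: 4400 × 0.415 = 1826
15–29: 16900 × 0.951 = 16072
30–44: 6900 × 0.949 = 6548
45+: 4400 × 0.949 + 10900 × 0.543 = 4176 + 5919 = 10095
Net migration: 30–44 + 80 → 6628; 45+ + 170 → 10265
Population now: 0–14=1826, 15–29=16072, 30–44=6628, 45+=10265
After projecting period 2:
Births: 6628 × 0.415 = 2751
15–29: 1826 × 0.951 = 1737
30–44: 16072 × 0.949 = 15252
45+: 6628 × 0.949 + 10265 × 0.543 = 6290 + 5574 = 11864
Net migration: 30–44 + 80 → 15332; 45+ + 170 → 12034
Population now: 0–14=2751, 15–29=1737, 30–44=15332, 45+=12034
After projecting period 3:
Births: 15332 × 0.415 = 6363
15–29: 2751 × 0.951 = 2616
30–44: 1737 × 0.949 = 1648
45+: 15332 × 0.949 + 12034 × 0.543 = 14550 + 6534 = 21084
Net migration: 30–44 + 80 → 1728; 45+ + 170 → 21254
Population now: 0–14=6363, 15–29=2616, 30–44=1728, 45+=21254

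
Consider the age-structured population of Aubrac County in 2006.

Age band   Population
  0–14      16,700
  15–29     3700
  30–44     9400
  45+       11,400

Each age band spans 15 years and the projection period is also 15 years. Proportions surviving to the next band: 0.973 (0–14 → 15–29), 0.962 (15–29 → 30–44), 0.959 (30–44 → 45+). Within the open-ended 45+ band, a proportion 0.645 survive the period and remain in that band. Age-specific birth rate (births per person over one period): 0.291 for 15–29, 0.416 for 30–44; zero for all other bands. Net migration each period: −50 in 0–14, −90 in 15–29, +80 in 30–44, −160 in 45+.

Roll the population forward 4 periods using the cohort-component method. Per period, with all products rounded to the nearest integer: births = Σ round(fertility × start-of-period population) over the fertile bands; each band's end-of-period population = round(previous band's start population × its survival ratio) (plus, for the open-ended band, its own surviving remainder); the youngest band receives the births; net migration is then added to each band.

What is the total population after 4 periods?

Call the bands 1 to 4, youngest first.
Period 1.
Births: 3700 × 0.291 = 1077, 9400 × 0.416 = 3910 → 4987
Band 2: 16700 × 0.973 = 16249
Band 3: 3700 × 0.962 = 3559
Band 4: 9400 × 0.959 + 11400 × 0.645 = 9015 + 7353 = 16368
Net migration: Band 1 − 50 → 4937; Band 2 − 90 → 16159; Band 3 + 80 → 3639; Band 4 − 160 → 16208
→ [4937, 16159, 3639, 16208]
Period 2.
Births: 16159 × 0.291 = 4702, 3639 × 0.416 = 1514 → 6216
Band 2: 4937 × 0.973 = 4804
Band 3: 16159 × 0.962 = 15545
Band 4: 3639 × 0.959 + 16208 × 0.645 = 3490 + 10454 = 13944
Net migration: Band 1 − 50 → 6166; Band 2 − 90 → 4714; Band 3 + 80 → 15625; Band 4 − 160 → 13784
→ [6166, 4714, 15625, 13784]
Period 3.
Births: 4714 × 0.291 = 1372, 15625 × 0.416 = 6500 → 7872
Band 2: 6166 × 0.973 = 6000
Band 3: 4714 × 0.962 = 4535
Band 4: 15625 × 0.959 + 13784 × 0.645 = 14984 + 8891 = 23875
Net migration: Band 1 − 50 → 7822; Band 2 − 90 → 5910; Band 3 + 80 → 4615; Band 4 − 160 → 23715
→ [7822, 5910, 4615, 23715]
Period 4.
Births: 5910 × 0.291 = 1720, 4615 × 0.416 = 1920 → 3640
Band 2: 7822 × 0.973 = 7611
Band 3: 5910 × 0.962 = 5685
Band 4: 4615 × 0.959 + 23715 × 0.645 = 4426 + 15296 = 19722
Net migration: Band 1 − 50 → 3590; Band 2 − 90 → 7521; Band 3 + 80 → 5765; Band 4 − 160 → 19562
→ [3590, 7521, 5765, 19562]
Total after period 4: 3590 + 7521 + 5765 + 19562 = 36438

36438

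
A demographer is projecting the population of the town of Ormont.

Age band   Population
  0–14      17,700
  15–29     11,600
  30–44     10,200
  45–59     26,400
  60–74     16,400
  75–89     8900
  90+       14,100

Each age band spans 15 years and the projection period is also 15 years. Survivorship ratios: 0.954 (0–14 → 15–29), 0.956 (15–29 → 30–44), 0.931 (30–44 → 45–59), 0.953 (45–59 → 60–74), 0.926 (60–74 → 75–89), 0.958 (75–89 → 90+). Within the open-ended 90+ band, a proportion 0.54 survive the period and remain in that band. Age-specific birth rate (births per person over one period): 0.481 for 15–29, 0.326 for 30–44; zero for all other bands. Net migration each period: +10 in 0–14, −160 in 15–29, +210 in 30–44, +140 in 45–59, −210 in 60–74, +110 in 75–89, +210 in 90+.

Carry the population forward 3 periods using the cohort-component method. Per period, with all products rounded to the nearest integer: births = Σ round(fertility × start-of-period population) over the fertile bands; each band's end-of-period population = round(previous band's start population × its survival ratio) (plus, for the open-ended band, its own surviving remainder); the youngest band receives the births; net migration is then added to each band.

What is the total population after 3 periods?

97364

Let band 1 be 0–14 through band 7 = 90+.
[period 1]
Births: 11600 * 0.481 = 5580 ; 10200 * 0.326 = 3325 → 8905
Band 2: 17700 * 0.954 = 16886
Band 3: 11600 * 0.956 = 11090
Band 4: 10200 * 0.931 = 9496
Band 5: 26400 * 0.953 = 25159
Band 6: 16400 * 0.926 = 15186
Band 7: 8900 * 0.958 + 14100 * 0.54 = 8526 + 7614 = 16140
Net migration: Band 1 + 10 → 8915; Band 2 − 160 → 16726; Band 3 + 210 → 11300; Band 4 + 140 → 9636; Band 5 − 210 → 24949; Band 6 + 110 → 15296; Band 7 + 210 → 16350
Population now: 0–14=8915, 15–29=16726, 30–44=11300, 45–59=9636, 60–74=24949, 75–89=15296, 90+=16350
[period 2]
Births: 16726 * 0.481 = 8045 ; 11300 * 0.326 = 3684 → 11729
Band 2: 8915 * 0.954 = 8505
Band 3: 16726 * 0.956 = 15990
Band 4: 11300 * 0.931 = 10520
Band 5: 9636 * 0.953 = 9183
Band 6: 24949 * 0.926 = 23103
Band 7: 15296 * 0.958 + 16350 * 0.54 = 14654 + 8829 = 23483
Net migration: Band 1 + 10 → 11739; Band 2 − 160 → 8345; Band 3 + 210 → 16200; Band 4 + 140 → 10660; Band 5 − 210 → 8973; Band 6 + 110 → 23213; Band 7 + 210 → 23693
Population now: 0–14=11739, 15–29=8345, 30–44=16200, 45–59=10660, 60–74=8973, 75–89=23213, 90+=23693
[period 3]
Births: 8345 * 0.481 = 4014 ; 16200 * 0.326 = 5281 → 9295
Band 2: 11739 * 0.954 = 11199
Band 3: 8345 * 0.956 = 7978
Band 4: 16200 * 0.931 = 15082
Band 5: 10660 * 0.953 = 10159
Band 6: 8973 * 0.926 = 8309
Band 7: 23213 * 0.958 + 23693 * 0.54 = 22238 + 12794 = 35032
Net migration: Band 1 + 10 → 9305; Band 2 − 160 → 11039; Band 3 + 210 → 8188; Band 4 + 140 → 15222; Band 5 − 210 → 9949; Band 6 + 110 → 8419; Band 7 + 210 → 35242
Population now: 0–14=9305, 15–29=11039, 30–44=8188, 45–59=15222, 60–74=9949, 75–89=8419, 90+=35242
Total after period 3: 9305 + 11039 + 8188 + 15222 + 9949 + 8419 + 35242 = 97364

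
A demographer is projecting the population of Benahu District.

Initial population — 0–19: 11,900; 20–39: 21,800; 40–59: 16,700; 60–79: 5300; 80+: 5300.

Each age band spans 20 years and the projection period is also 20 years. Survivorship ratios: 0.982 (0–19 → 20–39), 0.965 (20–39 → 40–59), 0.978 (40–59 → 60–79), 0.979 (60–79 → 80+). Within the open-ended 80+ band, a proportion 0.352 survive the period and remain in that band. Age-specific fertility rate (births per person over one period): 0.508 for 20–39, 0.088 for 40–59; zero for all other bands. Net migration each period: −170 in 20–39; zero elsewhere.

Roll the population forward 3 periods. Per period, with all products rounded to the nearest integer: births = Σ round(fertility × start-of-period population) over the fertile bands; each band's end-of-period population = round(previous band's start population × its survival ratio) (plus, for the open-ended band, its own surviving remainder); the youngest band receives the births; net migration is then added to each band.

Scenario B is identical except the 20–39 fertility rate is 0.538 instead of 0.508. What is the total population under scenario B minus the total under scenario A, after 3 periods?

Call the groups 1 to 5, youngest first.
— Period 1 —
Births: 21800 × 0.508 = 11074 ; 16700 × 0.088 = 1470 → 12544
Group 2: 11900 × 0.982 = 11686
Group 3: 21800 × 0.965 = 21037
Group 4: 16700 × 0.978 = 16333
Group 5: 5300 × 0.979 + 5300 × 0.352 = 5189 + 1866 = 7055
Net migration: Group 2 − 170 → 11516
Population now: 0–19=12544, 20–39=11516, 40–59=21037, 60–79=16333, 80+=7055
— Period 2 —
Births: 11516 × 0.508 = 5850 ; 21037 × 0.088 = 1851 → 7701
Group 2: 12544 × 0.982 = 12318
Group 3: 11516 × 0.965 = 11113
Group 4: 21037 × 0.978 = 20574
Group 5: 16333 × 0.979 + 7055 × 0.352 = 15990 + 2483 = 18473
Net migration: Group 2 − 170 → 12148
Population now: 0–19=7701, 20–39=12148, 40–59=11113, 60–79=20574, 80+=18473
— Period 3 —
Births: 12148 × 0.508 = 6171 ; 11113 × 0.088 = 978 → 7149
Group 2: 7701 × 0.982 = 7562
Group 3: 12148 × 0.965 = 11723
Group 4: 11113 × 0.978 = 10869
Group 5: 20574 × 0.979 + 18473 × 0.352 = 20142 + 6502 = 26644
Net migration: Group 2 − 170 → 7392
Population now: 0–19=7149, 20–39=7392, 40–59=11723, 60–79=10869, 80+=26644
Scenario A total after 3 periods: 63777
Scenario B projection —
— Period 1 —
Births: 21800 × 0.538 = 11728 ; 16700 × 0.088 = 1470 → 13198
Group 2: 11900 × 0.982 = 11686
Group 3: 21800 × 0.965 = 21037
Group 4: 16700 × 0.978 = 16333
Group 5: 5300 × 0.979 + 5300 × 0.352 = 5189 + 1866 = 7055
Net migration: Group 2 − 170 → 11516
Population now: 0–19=13198, 20–39=11516, 40–59=21037, 60–79=16333, 80+=7055
— Period 2 —
Births: 11516 × 0.538 = 6196 ; 21037 × 0.088 = 1851 → 8047
Group 2: 13198 × 0.982 = 12960
Group 3: 11516 × 0.965 = 11113
Group 4: 21037 × 0.978 = 20574
Group 5: 16333 × 0.979 + 7055 × 0.352 = 15990 + 2483 = 18473
Net migration: Group 2 − 170 → 12790
Population now: 0–19=8047, 20–39=12790, 40–59=11113, 60–79=20574, 80+=18473
— Period 3 —
Births: 12790 × 0.538 = 6881 ; 11113 × 0.088 = 978 → 7859
Group 2: 8047 × 0.982 = 7902
Group 3: 12790 × 0.965 = 12342
Group 4: 11113 × 0.978 = 10869
Group 5: 20574 × 0.979 + 18473 × 0.352 = 20142 + 6502 = 26644
Net migration: Group 2 − 170 → 7732
Population now: 0–19=7859, 20–39=7732, 40–59=12342, 60–79=10869, 80+=26644
Scenario B total after 3 periods: 65446
Difference B − A = 65446 − 63777 = 1669

1669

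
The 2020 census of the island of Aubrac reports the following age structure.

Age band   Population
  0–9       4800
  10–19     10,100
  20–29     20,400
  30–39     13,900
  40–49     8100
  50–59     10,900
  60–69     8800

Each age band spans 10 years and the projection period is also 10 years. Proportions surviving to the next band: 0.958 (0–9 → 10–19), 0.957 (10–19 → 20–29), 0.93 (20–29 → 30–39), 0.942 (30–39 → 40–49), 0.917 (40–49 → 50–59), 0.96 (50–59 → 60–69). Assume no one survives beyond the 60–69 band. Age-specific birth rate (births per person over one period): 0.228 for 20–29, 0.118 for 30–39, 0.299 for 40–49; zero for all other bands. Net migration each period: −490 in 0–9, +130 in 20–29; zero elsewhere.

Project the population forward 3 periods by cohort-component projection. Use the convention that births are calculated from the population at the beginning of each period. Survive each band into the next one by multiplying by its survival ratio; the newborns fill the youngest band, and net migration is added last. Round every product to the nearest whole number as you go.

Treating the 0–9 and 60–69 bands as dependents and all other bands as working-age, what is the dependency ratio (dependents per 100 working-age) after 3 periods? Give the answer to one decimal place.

41.6

Period 1:
Births: 20400 * 0.228 = 4651 ; 13900 * 0.118 = 1640 ; 8100 * 0.299 = 2422 ⇒ total 8713
10–19: 4800 * 0.958 = 4598
20–29: 10100 * 0.957 = 9666
30–39: 20400 * 0.93 = 18972
40–49: 13900 * 0.942 = 13094
50–59: 8100 * 0.917 = 7428
60–69: 10900 * 0.96 = 10464
Net migration: 0–9 − 490 → 8223; 20–29 + 130 → 9796
End of period: [8223, 4598, 9796, 18972, 13094, 7428, 10464]
Period 2:
Births: 9796 * 0.228 = 2233 ; 18972 * 0.118 = 2239 ; 13094 * 0.299 = 3915 ⇒ total 8387
10–19: 8223 * 0.958 = 7878
20–29: 4598 * 0.957 = 4400
30–39: 9796 * 0.93 = 9110
40–49: 18972 * 0.942 = 17872
50–59: 13094 * 0.917 = 12007
60–69: 7428 * 0.96 = 7131
Net migration: 0–9 − 490 → 7897; 20–29 + 130 → 4530
End of period: [7897, 7878, 4530, 9110, 17872, 12007, 7131]
Period 3:
Births: 4530 * 0.228 = 1033 ; 9110 * 0.118 = 1075 ; 17872 * 0.299 = 5344 ⇒ total 7452
10–19: 7897 * 0.958 = 7565
20–29: 7878 * 0.957 = 7539
30–39: 4530 * 0.93 = 4213
40–49: 9110 * 0.942 = 8582
50–59: 17872 * 0.917 = 16389
60–69: 12007 * 0.96 = 11527
Net migration: 0–9 − 490 → 6962; 20–29 + 130 → 7669
End of period: [6962, 7565, 7669, 4213, 8582, 16389, 11527]
Dependents (band 0–9 + band 60–69) = 6962 + 11527 = 18489; working-age = 44418; ratio = 18489/44418 × 100 = 41.6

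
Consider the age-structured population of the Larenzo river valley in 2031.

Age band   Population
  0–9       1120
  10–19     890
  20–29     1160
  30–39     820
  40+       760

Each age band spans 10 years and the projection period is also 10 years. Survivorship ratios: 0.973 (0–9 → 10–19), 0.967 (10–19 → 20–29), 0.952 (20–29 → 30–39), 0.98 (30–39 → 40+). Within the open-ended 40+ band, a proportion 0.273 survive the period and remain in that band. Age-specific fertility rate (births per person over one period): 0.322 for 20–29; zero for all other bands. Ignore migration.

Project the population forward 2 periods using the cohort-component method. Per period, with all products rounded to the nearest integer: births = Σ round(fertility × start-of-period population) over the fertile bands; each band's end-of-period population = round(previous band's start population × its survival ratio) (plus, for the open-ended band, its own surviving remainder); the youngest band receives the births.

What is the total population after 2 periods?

3873

After projecting period 1:
Births: 1160 × 0.322 = 374
10–19: 1120 × 0.973 = 1090
20–29: 890 × 0.967 = 861
30–39: 1160 × 0.952 = 1104
40+: 820 × 0.98 + 760 × 0.273 = 804 + 207 = 1011
Giving 374 / 1090 / 861 / 1104 / 1011.
After projecting period 2:
Births: 861 × 0.322 = 277
10–19: 374 × 0.973 = 364
20–29: 1090 × 0.967 = 1054
30–39: 861 × 0.952 = 820
40+: 1104 × 0.98 + 1011 × 0.273 = 1082 + 276 = 1358
Giving 277 / 364 / 1054 / 820 / 1358.
Total after period 2: 277 + 364 + 1054 + 820 + 1358 = 3873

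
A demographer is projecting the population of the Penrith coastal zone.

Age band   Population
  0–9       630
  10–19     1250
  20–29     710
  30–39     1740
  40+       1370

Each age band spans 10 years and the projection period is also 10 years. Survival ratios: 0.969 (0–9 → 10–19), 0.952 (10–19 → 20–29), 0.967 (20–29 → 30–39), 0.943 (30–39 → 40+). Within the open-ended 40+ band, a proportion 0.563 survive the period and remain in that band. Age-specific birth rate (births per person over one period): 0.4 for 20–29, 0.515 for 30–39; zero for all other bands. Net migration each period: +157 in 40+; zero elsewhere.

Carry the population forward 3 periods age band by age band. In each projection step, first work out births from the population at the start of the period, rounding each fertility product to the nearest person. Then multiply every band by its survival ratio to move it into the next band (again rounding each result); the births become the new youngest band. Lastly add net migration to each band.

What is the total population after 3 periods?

After projecting period 1:
Births: 710 × 0.4 = 284  |  1740 × 0.515 = 896 — total 1180
10–19: 630 × 0.969 = 610
20–29: 1250 × 0.952 = 1190
30–39: 710 × 0.967 = 687
40+: 1740 × 0.943 + 1370 × 0.563 = 1641 + 771 = 2412
Net migration: 40+ + 157 → 2569
Population now: 0–9=1180, 10–19=610, 20–29=1190, 30–39=687, 40+=2569
After projecting period 2:
Births: 1190 × 0.4 = 476  |  687 × 0.515 = 354 — total 830
10–19: 1180 × 0.969 = 1143
20–29: 610 × 0.952 = 581
30–39: 1190 × 0.967 = 1151
40+: 687 × 0.943 + 2569 × 0.563 = 648 + 1446 = 2094
Net migration: 40+ + 157 → 2251
Population now: 0–9=830, 10–19=1143, 20–29=581, 30–39=1151, 40+=2251
After projecting period 3:
Births: 581 × 0.4 = 232  |  1151 × 0.515 = 593 — total 825
10–19: 830 × 0.969 = 804
20–29: 1143 × 0.952 = 1088
30–39: 581 × 0.967 = 562
40+: 1151 × 0.943 + 2251 × 0.563 = 1085 + 1267 = 2352
Net migration: 40+ + 157 → 2509
Population now: 0–9=825, 10–19=804, 20–29=1088, 30–39=562, 40+=2509
Total after period 3: 825 + 804 + 1088 + 562 + 2509 = 5788

5788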